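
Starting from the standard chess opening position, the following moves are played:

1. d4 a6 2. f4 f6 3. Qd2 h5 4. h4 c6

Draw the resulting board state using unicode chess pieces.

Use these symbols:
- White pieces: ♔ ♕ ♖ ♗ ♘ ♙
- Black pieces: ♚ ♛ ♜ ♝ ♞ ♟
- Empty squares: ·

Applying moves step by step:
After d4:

♜ ♞ ♝ ♛ ♚ ♝ ♞ ♜
♟ ♟ ♟ ♟ ♟ ♟ ♟ ♟
· · · · · · · ·
· · · · · · · ·
· · · ♙ · · · ·
· · · · · · · ·
♙ ♙ ♙ · ♙ ♙ ♙ ♙
♖ ♘ ♗ ♕ ♔ ♗ ♘ ♖


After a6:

♜ ♞ ♝ ♛ ♚ ♝ ♞ ♜
· ♟ ♟ ♟ ♟ ♟ ♟ ♟
♟ · · · · · · ·
· · · · · · · ·
· · · ♙ · · · ·
· · · · · · · ·
♙ ♙ ♙ · ♙ ♙ ♙ ♙
♖ ♘ ♗ ♕ ♔ ♗ ♘ ♖


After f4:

♜ ♞ ♝ ♛ ♚ ♝ ♞ ♜
· ♟ ♟ ♟ ♟ ♟ ♟ ♟
♟ · · · · · · ·
· · · · · · · ·
· · · ♙ · ♙ · ·
· · · · · · · ·
♙ ♙ ♙ · ♙ · ♙ ♙
♖ ♘ ♗ ♕ ♔ ♗ ♘ ♖


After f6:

♜ ♞ ♝ ♛ ♚ ♝ ♞ ♜
· ♟ ♟ ♟ ♟ · ♟ ♟
♟ · · · · ♟ · ·
· · · · · · · ·
· · · ♙ · ♙ · ·
· · · · · · · ·
♙ ♙ ♙ · ♙ · ♙ ♙
♖ ♘ ♗ ♕ ♔ ♗ ♘ ♖


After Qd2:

♜ ♞ ♝ ♛ ♚ ♝ ♞ ♜
· ♟ ♟ ♟ ♟ · ♟ ♟
♟ · · · · ♟ · ·
· · · · · · · ·
· · · ♙ · ♙ · ·
· · · · · · · ·
♙ ♙ ♙ ♕ ♙ · ♙ ♙
♖ ♘ ♗ · ♔ ♗ ♘ ♖


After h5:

♜ ♞ ♝ ♛ ♚ ♝ ♞ ♜
· ♟ ♟ ♟ ♟ · ♟ ·
♟ · · · · ♟ · ·
· · · · · · · ♟
· · · ♙ · ♙ · ·
· · · · · · · ·
♙ ♙ ♙ ♕ ♙ · ♙ ♙
♖ ♘ ♗ · ♔ ♗ ♘ ♖


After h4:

♜ ♞ ♝ ♛ ♚ ♝ ♞ ♜
· ♟ ♟ ♟ ♟ · ♟ ·
♟ · · · · ♟ · ·
· · · · · · · ♟
· · · ♙ · ♙ · ♙
· · · · · · · ·
♙ ♙ ♙ ♕ ♙ · ♙ ·
♖ ♘ ♗ · ♔ ♗ ♘ ♖


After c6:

♜ ♞ ♝ ♛ ♚ ♝ ♞ ♜
· ♟ · ♟ ♟ · ♟ ·
♟ · ♟ · · ♟ · ·
· · · · · · · ♟
· · · ♙ · ♙ · ♙
· · · · · · · ·
♙ ♙ ♙ ♕ ♙ · ♙ ·
♖ ♘ ♗ · ♔ ♗ ♘ ♖



  a b c d e f g h
  ─────────────────
8│♜ ♞ ♝ ♛ ♚ ♝ ♞ ♜│8
7│· ♟ · ♟ ♟ · ♟ ·│7
6│♟ · ♟ · · ♟ · ·│6
5│· · · · · · · ♟│5
4│· · · ♙ · ♙ · ♙│4
3│· · · · · · · ·│3
2│♙ ♙ ♙ ♕ ♙ · ♙ ·│2
1│♖ ♘ ♗ · ♔ ♗ ♘ ♖│1
  ─────────────────
  a b c d e f g h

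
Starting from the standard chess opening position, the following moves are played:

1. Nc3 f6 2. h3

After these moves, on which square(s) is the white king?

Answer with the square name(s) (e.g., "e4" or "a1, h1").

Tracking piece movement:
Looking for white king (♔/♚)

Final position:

  a b c d e f g h
  ─────────────────
8│♜ ♞ ♝ ♛ ♚ ♝ ♞ ♜│8
7│♟ ♟ ♟ ♟ ♟ · ♟ ♟│7
6│· · · · · ♟ · ·│6
5│· · · · · · · ·│5
4│· · · · · · · ·│4
3│· · ♘ · · · · ♙│3
2│♙ ♙ ♙ ♙ ♙ ♙ ♙ ·│2
1│♖ · ♗ ♕ ♔ ♗ ♘ ♖│1
  ─────────────────
  a b c d e f g h


e1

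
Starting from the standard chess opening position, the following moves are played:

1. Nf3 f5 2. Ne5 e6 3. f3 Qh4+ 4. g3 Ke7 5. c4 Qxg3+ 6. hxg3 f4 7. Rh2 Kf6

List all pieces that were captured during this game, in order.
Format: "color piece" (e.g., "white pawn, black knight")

Tracking captures:
  Qxg3+: captured white pawn
  hxg3: captured black queen

white pawn, black queen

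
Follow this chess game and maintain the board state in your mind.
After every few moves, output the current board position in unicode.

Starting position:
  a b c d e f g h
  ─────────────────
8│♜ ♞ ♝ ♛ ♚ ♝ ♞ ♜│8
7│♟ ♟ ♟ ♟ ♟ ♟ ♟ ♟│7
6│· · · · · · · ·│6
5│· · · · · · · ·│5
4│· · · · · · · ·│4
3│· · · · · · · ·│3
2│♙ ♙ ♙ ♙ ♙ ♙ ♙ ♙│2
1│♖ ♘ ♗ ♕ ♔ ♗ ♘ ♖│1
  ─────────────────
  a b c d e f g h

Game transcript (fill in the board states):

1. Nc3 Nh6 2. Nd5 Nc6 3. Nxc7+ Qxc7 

  a b c d e f g h
  ─────────────────
8│♜ · ♝ · ♚ ♝ · ♜│8
7│♟ ♟ ♛ ♟ ♟ ♟ ♟ ♟│7
6│· · ♞ · · · · ♞│6
5│· · · · · · · ·│5
4│· · · · · · · ·│4
3│· · · · · · · ·│3
2│♙ ♙ ♙ ♙ ♙ ♙ ♙ ♙│2
1│♖ · ♗ ♕ ♔ ♗ ♘ ♖│1
  ─────────────────
  a b c d e f g h

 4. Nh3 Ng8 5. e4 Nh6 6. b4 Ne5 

  a b c d e f g h
  ─────────────────
8│♜ · ♝ · ♚ ♝ · ♜│8
7│♟ ♟ ♛ ♟ ♟ ♟ ♟ ♟│7
6│· · · · · · · ♞│6
5│· · · · ♞ · · ·│5
4│· ♙ · · ♙ · · ·│4
3│· · · · · · · ♘│3
2│♙ · ♙ ♙ · ♙ ♙ ♙│2
1│♖ · ♗ ♕ ♔ ♗ · ♖│1
  ─────────────────
  a b c d e f g h

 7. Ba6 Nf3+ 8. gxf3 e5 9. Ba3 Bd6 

  a b c d e f g h
  ─────────────────
8│♜ · ♝ · ♚ · · ♜│8
7│♟ ♟ ♛ ♟ · ♟ ♟ ♟│7
6│♗ · · ♝ · · · ♞│6
5│· · · · ♟ · · ·│5
4│· ♙ · · ♙ · · ·│4
3│♗ · · · · ♙ · ♘│3
2│♙ · ♙ ♙ · ♙ · ♙│2
1│♖ · · ♕ ♔ · · ♖│1
  ─────────────────
  a b c d e f g h

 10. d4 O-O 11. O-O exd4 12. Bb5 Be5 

  a b c d e f g h
  ─────────────────
8│♜ · ♝ · · ♜ ♚ ·│8
7│♟ ♟ ♛ ♟ · ♟ ♟ ♟│7
6│· · · · · · · ♞│6
5│· ♗ · · ♝ · · ·│5
4│· ♙ · ♟ ♙ · · ·│4
3│♗ · · · · ♙ · ♘│3
2│♙ · ♙ · · ♙ · ♙│2
1│♖ · · ♕ · ♖ ♔ ·│1
  ─────────────────
  a b c d e f g h

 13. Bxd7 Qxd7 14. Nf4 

  a b c d e f g h
  ─────────────────
8│♜ · ♝ · · ♜ ♚ ·│8
7│♟ ♟ · ♛ · ♟ ♟ ♟│7
6│· · · · · · · ♞│6
5│· · · · ♝ · · ·│5
4│· ♙ · ♟ ♙ ♘ · ·│4
3│♗ · · · · ♙ · ·│3
2│♙ · ♙ · · ♙ · ♙│2
1│♖ · · ♕ · ♖ ♔ ·│1
  ─────────────────
  a b c d e f g h


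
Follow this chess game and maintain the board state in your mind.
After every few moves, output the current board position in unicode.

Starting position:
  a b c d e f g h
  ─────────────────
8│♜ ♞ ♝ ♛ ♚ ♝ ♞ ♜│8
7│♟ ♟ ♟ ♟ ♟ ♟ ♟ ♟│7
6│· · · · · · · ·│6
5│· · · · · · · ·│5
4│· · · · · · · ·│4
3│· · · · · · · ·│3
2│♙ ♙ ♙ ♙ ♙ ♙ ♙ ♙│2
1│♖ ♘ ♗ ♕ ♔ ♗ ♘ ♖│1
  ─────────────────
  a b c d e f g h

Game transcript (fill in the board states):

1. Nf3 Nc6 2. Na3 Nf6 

  a b c d e f g h
  ─────────────────
8│♜ · ♝ ♛ ♚ ♝ · ♜│8
7│♟ ♟ ♟ ♟ ♟ ♟ ♟ ♟│7
6│· · ♞ · · ♞ · ·│6
5│· · · · · · · ·│5
4│· · · · · · · ·│4
3│♘ · · · · ♘ · ·│3
2│♙ ♙ ♙ ♙ ♙ ♙ ♙ ♙│2
1│♖ · ♗ ♕ ♔ ♗ · ♖│1
  ─────────────────
  a b c d e f g h

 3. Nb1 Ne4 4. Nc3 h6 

  a b c d e f g h
  ─────────────────
8│♜ · ♝ ♛ ♚ ♝ · ♜│8
7│♟ ♟ ♟ ♟ ♟ ♟ ♟ ·│7
6│· · ♞ · · · · ♟│6
5│· · · · · · · ·│5
4│· · · · ♞ · · ·│4
3│· · ♘ · · ♘ · ·│3
2│♙ ♙ ♙ ♙ ♙ ♙ ♙ ♙│2
1│♖ · ♗ ♕ ♔ ♗ · ♖│1
  ─────────────────
  a b c d e f g h

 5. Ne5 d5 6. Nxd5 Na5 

  a b c d e f g h
  ─────────────────
8│♜ · ♝ ♛ ♚ ♝ · ♜│8
7│♟ ♟ ♟ · ♟ ♟ ♟ ·│7
6│· · · · · · · ♟│6
5│♞ · · ♘ ♘ · · ·│5
4│· · · · ♞ · · ·│4
3│· · · · · · · ·│3
2│♙ ♙ ♙ ♙ ♙ ♙ ♙ ♙│2
1│♖ · ♗ ♕ ♔ ♗ · ♖│1
  ─────────────────
  a b c d e f g h

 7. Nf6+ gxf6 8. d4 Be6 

  a b c d e f g h
  ─────────────────
8│♜ · · ♛ ♚ ♝ · ♜│8
7│♟ ♟ ♟ · ♟ ♟ · ·│7
6│· · · · ♝ ♟ · ♟│6
5│♞ · · · ♘ · · ·│5
4│· · · ♙ ♞ · · ·│4
3│· · · · · · · ·│3
2│♙ ♙ ♙ · ♙ ♙ ♙ ♙│2
1│♖ · ♗ ♕ ♔ ♗ · ♖│1
  ─────────────────
  a b c d e f g h

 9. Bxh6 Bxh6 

  a b c d e f g h
  ─────────────────
8│♜ · · ♛ ♚ · · ♜│8
7│♟ ♟ ♟ · ♟ ♟ · ·│7
6│· · · · ♝ ♟ · ♝│6
5│♞ · · · ♘ · · ·│5
4│· · · ♙ ♞ · · ·│4
3│· · · · · · · ·│3
2│♙ ♙ ♙ · ♙ ♙ ♙ ♙│2
1│♖ · · ♕ ♔ ♗ · ♖│1
  ─────────────────
  a b c d e f g h


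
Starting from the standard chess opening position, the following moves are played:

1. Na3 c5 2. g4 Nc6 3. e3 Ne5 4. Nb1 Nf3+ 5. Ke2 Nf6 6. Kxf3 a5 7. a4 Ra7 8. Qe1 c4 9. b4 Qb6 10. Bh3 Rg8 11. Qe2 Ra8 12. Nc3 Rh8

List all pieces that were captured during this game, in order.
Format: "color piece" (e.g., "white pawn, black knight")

Tracking captures:
  Kxf3: captured black knight

black knight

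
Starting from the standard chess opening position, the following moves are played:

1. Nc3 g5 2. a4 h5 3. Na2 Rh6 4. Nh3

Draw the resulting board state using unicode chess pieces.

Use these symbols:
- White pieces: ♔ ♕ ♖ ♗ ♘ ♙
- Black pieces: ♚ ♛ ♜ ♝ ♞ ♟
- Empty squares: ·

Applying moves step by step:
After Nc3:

♜ ♞ ♝ ♛ ♚ ♝ ♞ ♜
♟ ♟ ♟ ♟ ♟ ♟ ♟ ♟
· · · · · · · ·
· · · · · · · ·
· · · · · · · ·
· · ♘ · · · · ·
♙ ♙ ♙ ♙ ♙ ♙ ♙ ♙
♖ · ♗ ♕ ♔ ♗ ♘ ♖


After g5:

♜ ♞ ♝ ♛ ♚ ♝ ♞ ♜
♟ ♟ ♟ ♟ ♟ ♟ · ♟
· · · · · · · ·
· · · · · · ♟ ·
· · · · · · · ·
· · ♘ · · · · ·
♙ ♙ ♙ ♙ ♙ ♙ ♙ ♙
♖ · ♗ ♕ ♔ ♗ ♘ ♖


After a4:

♜ ♞ ♝ ♛ ♚ ♝ ♞ ♜
♟ ♟ ♟ ♟ ♟ ♟ · ♟
· · · · · · · ·
· · · · · · ♟ ·
♙ · · · · · · ·
· · ♘ · · · · ·
· ♙ ♙ ♙ ♙ ♙ ♙ ♙
♖ · ♗ ♕ ♔ ♗ ♘ ♖


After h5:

♜ ♞ ♝ ♛ ♚ ♝ ♞ ♜
♟ ♟ ♟ ♟ ♟ ♟ · ·
· · · · · · · ·
· · · · · · ♟ ♟
♙ · · · · · · ·
· · ♘ · · · · ·
· ♙ ♙ ♙ ♙ ♙ ♙ ♙
♖ · ♗ ♕ ♔ ♗ ♘ ♖


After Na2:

♜ ♞ ♝ ♛ ♚ ♝ ♞ ♜
♟ ♟ ♟ ♟ ♟ ♟ · ·
· · · · · · · ·
· · · · · · ♟ ♟
♙ · · · · · · ·
· · · · · · · ·
♘ ♙ ♙ ♙ ♙ ♙ ♙ ♙
♖ · ♗ ♕ ♔ ♗ ♘ ♖


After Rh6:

♜ ♞ ♝ ♛ ♚ ♝ ♞ ·
♟ ♟ ♟ ♟ ♟ ♟ · ·
· · · · · · · ♜
· · · · · · ♟ ♟
♙ · · · · · · ·
· · · · · · · ·
♘ ♙ ♙ ♙ ♙ ♙ ♙ ♙
♖ · ♗ ♕ ♔ ♗ ♘ ♖


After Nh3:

♜ ♞ ♝ ♛ ♚ ♝ ♞ ·
♟ ♟ ♟ ♟ ♟ ♟ · ·
· · · · · · · ♜
· · · · · · ♟ ♟
♙ · · · · · · ·
· · · · · · · ♘
♘ ♙ ♙ ♙ ♙ ♙ ♙ ♙
♖ · ♗ ♕ ♔ ♗ · ♖



  a b c d e f g h
  ─────────────────
8│♜ ♞ ♝ ♛ ♚ ♝ ♞ ·│8
7│♟ ♟ ♟ ♟ ♟ ♟ · ·│7
6│· · · · · · · ♜│6
5│· · · · · · ♟ ♟│5
4│♙ · · · · · · ·│4
3│· · · · · · · ♘│3
2│♘ ♙ ♙ ♙ ♙ ♙ ♙ ♙│2
1│♖ · ♗ ♕ ♔ ♗ · ♖│1
  ─────────────────
  a b c d e f g h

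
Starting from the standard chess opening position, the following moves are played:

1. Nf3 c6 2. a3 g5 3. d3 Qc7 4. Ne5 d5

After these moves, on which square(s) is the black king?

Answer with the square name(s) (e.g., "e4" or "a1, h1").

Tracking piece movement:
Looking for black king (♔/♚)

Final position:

  a b c d e f g h
  ─────────────────
8│♜ ♞ ♝ · ♚ ♝ ♞ ♜│8
7│♟ ♟ ♛ · ♟ ♟ · ♟│7
6│· · ♟ · · · · ·│6
5│· · · ♟ ♘ · ♟ ·│5
4│· · · · · · · ·│4
3│♙ · · ♙ · · · ·│3
2│· ♙ ♙ · ♙ ♙ ♙ ♙│2
1│♖ ♘ ♗ ♕ ♔ ♗ · ♖│1
  ─────────────────
  a b c d e f g h


e8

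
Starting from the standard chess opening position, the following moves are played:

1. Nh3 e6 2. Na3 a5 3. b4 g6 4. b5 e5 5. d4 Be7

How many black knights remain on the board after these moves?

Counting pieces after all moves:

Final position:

  a b c d e f g h
  ─────────────────
8│♜ ♞ ♝ ♛ ♚ · ♞ ♜│8
7│· ♟ ♟ ♟ ♝ ♟ · ♟│7
6│· · · · · · ♟ ·│6
5│♟ ♙ · · ♟ · · ·│5
4│· · · ♙ · · · ·│4
3│♘ · · · · · · ♘│3
2│♙ · ♙ · ♙ ♙ ♙ ♙│2
1│♖ · ♗ ♕ ♔ ♗ · ♖│1
  ─────────────────
  a b c d e f g h


2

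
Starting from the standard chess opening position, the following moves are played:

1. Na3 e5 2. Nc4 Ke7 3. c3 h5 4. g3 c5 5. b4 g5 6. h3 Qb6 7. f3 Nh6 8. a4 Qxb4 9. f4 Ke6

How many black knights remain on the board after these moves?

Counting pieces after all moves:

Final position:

  a b c d e f g h
  ─────────────────
8│♜ ♞ ♝ · · ♝ · ♜│8
7│♟ ♟ · ♟ · ♟ · ·│7
6│· · · · ♚ · · ♞│6
5│· · ♟ · ♟ · ♟ ♟│5
4│♙ ♛ ♘ · · ♙ · ·│4
3│· · ♙ · · · ♙ ♙│3
2│· · · ♙ ♙ · · ·│2
1│♖ · ♗ ♕ ♔ ♗ ♘ ♖│1
  ─────────────────
  a b c d e f g h


2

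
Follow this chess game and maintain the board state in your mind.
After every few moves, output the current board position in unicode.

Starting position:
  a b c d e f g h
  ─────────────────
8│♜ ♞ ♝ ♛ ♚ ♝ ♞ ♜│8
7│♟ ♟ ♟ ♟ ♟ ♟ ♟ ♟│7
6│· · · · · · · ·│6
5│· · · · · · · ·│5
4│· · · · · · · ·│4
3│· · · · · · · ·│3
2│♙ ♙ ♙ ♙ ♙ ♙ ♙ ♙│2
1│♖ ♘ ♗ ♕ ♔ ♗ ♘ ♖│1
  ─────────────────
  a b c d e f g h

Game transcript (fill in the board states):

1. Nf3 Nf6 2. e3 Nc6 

  a b c d e f g h
  ─────────────────
8│♜ · ♝ ♛ ♚ ♝ · ♜│8
7│♟ ♟ ♟ ♟ ♟ ♟ ♟ ♟│7
6│· · ♞ · · ♞ · ·│6
5│· · · · · · · ·│5
4│· · · · · · · ·│4
3│· · · · ♙ ♘ · ·│3
2│♙ ♙ ♙ ♙ · ♙ ♙ ♙│2
1│♖ ♘ ♗ ♕ ♔ ♗ · ♖│1
  ─────────────────
  a b c d e f g h

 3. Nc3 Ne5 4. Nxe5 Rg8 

  a b c d e f g h
  ─────────────────
8│♜ · ♝ ♛ ♚ ♝ ♜ ·│8
7│♟ ♟ ♟ ♟ ♟ ♟ ♟ ♟│7
6│· · · · · ♞ · ·│6
5│· · · · ♘ · · ·│5
4│· · · · · · · ·│4
3│· · ♘ · ♙ · · ·│3
2│♙ ♙ ♙ ♙ · ♙ ♙ ♙│2
1│♖ · ♗ ♕ ♔ ♗ · ♖│1
  ─────────────────
  a b c d e f g h

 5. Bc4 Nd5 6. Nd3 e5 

  a b c d e f g h
  ─────────────────
8│♜ · ♝ ♛ ♚ ♝ ♜ ·│8
7│♟ ♟ ♟ ♟ · ♟ ♟ ♟│7
6│· · · · · · · ·│6
5│· · · ♞ ♟ · · ·│5
4│· · ♗ · · · · ·│4
3│· · ♘ ♘ ♙ · · ·│3
2│♙ ♙ ♙ ♙ · ♙ ♙ ♙│2
1│♖ · ♗ ♕ ♔ · · ♖│1
  ─────────────────
  a b c d e f g h

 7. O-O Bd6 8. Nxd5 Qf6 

  a b c d e f g h
  ─────────────────
8│♜ · ♝ · ♚ · ♜ ·│8
7│♟ ♟ ♟ ♟ · ♟ ♟ ♟│7
6│· · · ♝ · ♛ · ·│6
5│· · · ♘ ♟ · · ·│5
4│· · ♗ · · · · ·│4
3│· · · ♘ ♙ · · ·│3
2│♙ ♙ ♙ ♙ · ♙ ♙ ♙│2
1│♖ · ♗ ♕ · ♖ ♔ ·│1
  ─────────────────
  a b c d e f g h

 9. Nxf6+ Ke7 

  a b c d e f g h
  ─────────────────
8│♜ · ♝ · · · ♜ ·│8
7│♟ ♟ ♟ ♟ ♚ ♟ ♟ ♟│7
6│· · · ♝ · ♘ · ·│6
5│· · · · ♟ · · ·│5
4│· · ♗ · · · · ·│4
3│· · · ♘ ♙ · · ·│3
2│♙ ♙ ♙ ♙ · ♙ ♙ ♙│2
1│♖ · ♗ ♕ · ♖ ♔ ·│1
  ─────────────────
  a b c d e f g h


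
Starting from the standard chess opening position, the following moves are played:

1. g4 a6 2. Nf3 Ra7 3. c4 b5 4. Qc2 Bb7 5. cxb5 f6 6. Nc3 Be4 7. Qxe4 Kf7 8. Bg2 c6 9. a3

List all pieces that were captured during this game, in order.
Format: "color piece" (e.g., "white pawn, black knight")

Tracking captures:
  cxb5: captured black pawn
  Qxe4: captured black bishop

black pawn, black bishop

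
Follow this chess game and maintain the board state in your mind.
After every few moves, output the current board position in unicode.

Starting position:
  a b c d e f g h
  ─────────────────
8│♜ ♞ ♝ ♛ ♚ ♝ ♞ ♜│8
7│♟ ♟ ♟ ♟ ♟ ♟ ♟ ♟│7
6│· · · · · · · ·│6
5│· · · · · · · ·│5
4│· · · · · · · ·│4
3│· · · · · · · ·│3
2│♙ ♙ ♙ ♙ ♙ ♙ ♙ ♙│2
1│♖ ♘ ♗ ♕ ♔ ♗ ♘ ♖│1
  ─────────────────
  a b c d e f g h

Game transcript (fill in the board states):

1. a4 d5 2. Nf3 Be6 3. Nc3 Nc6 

  a b c d e f g h
  ─────────────────
8│♜ · · ♛ ♚ ♝ ♞ ♜│8
7│♟ ♟ ♟ · ♟ ♟ ♟ ♟│7
6│· · ♞ · ♝ · · ·│6
5│· · · ♟ · · · ·│5
4│♙ · · · · · · ·│4
3│· · ♘ · · ♘ · ·│3
2│· ♙ ♙ ♙ ♙ ♙ ♙ ♙│2
1│♖ · ♗ ♕ ♔ ♗ · ♖│1
  ─────────────────
  a b c d e f g h

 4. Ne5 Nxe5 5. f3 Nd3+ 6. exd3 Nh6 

  a b c d e f g h
  ─────────────────
8│♜ · · ♛ ♚ ♝ · ♜│8
7│♟ ♟ ♟ · ♟ ♟ ♟ ♟│7
6│· · · · ♝ · · ♞│6
5│· · · ♟ · · · ·│5
4│♙ · · · · · · ·│4
3│· · ♘ ♙ · ♙ · ·│3
2│· ♙ ♙ ♙ · · ♙ ♙│2
1│♖ · ♗ ♕ ♔ ♗ · ♖│1
  ─────────────────
  a b c d e f g h

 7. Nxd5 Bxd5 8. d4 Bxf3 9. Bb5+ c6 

  a b c d e f g h
  ─────────────────
8│♜ · · ♛ ♚ ♝ · ♜│8
7│♟ ♟ · · ♟ ♟ ♟ ♟│7
6│· · ♟ · · · · ♞│6
5│· ♗ · · · · · ·│5
4│♙ · · ♙ · · · ·│4
3│· · · · · ♝ · ·│3
2│· ♙ ♙ ♙ · · ♙ ♙│2
1│♖ · ♗ ♕ ♔ · · ♖│1
  ─────────────────
  a b c d e f g h

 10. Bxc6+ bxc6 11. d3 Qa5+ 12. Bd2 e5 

  a b c d e f g h
  ─────────────────
8│♜ · · · ♚ ♝ · ♜│8
7│♟ · · · · ♟ ♟ ♟│7
6│· · ♟ · · · · ♞│6
5│♛ · · · ♟ · · ·│5
4│♙ · · ♙ · · · ·│4
3│· · · ♙ · ♝ · ·│3
2│· ♙ ♙ ♗ · · ♙ ♙│2
1│♖ · · ♕ ♔ · · ♖│1
  ─────────────────
  a b c d e f g h

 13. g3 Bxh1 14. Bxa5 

  a b c d e f g h
  ─────────────────
8│♜ · · · ♚ ♝ · ♜│8
7│♟ · · · · ♟ ♟ ♟│7
6│· · ♟ · · · · ♞│6
5│♗ · · · ♟ · · ·│5
4│♙ · · ♙ · · · ·│4
3│· · · ♙ · · ♙ ·│3
2│· ♙ ♙ · · · · ♙│2
1│♖ · · ♕ ♔ · · ♝│1
  ─────────────────
  a b c d e f g h


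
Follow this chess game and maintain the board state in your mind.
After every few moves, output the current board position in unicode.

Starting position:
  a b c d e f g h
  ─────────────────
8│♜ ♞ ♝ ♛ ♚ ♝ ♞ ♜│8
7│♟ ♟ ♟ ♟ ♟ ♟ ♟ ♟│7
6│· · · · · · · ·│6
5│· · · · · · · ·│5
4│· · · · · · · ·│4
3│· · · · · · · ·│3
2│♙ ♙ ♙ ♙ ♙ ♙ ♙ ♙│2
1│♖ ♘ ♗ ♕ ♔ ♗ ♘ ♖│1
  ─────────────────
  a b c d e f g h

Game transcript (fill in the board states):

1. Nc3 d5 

  a b c d e f g h
  ─────────────────
8│♜ ♞ ♝ ♛ ♚ ♝ ♞ ♜│8
7│♟ ♟ ♟ · ♟ ♟ ♟ ♟│7
6│· · · · · · · ·│6
5│· · · ♟ · · · ·│5
4│· · · · · · · ·│4
3│· · ♘ · · · · ·│3
2│♙ ♙ ♙ ♙ ♙ ♙ ♙ ♙│2
1│♖ · ♗ ♕ ♔ ♗ ♘ ♖│1
  ─────────────────
  a b c d e f g h

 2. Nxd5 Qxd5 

  a b c d e f g h
  ─────────────────
8│♜ ♞ ♝ · ♚ ♝ ♞ ♜│8
7│♟ ♟ ♟ · ♟ ♟ ♟ ♟│7
6│· · · · · · · ·│6
5│· · · ♛ · · · ·│5
4│· · · · · · · ·│4
3│· · · · · · · ·│3
2│♙ ♙ ♙ ♙ ♙ ♙ ♙ ♙│2
1│♖ · ♗ ♕ ♔ ♗ ♘ ♖│1
  ─────────────────
  a b c d e f g h

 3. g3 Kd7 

  a b c d e f g h
  ─────────────────
8│♜ ♞ ♝ · · ♝ ♞ ♜│8
7│♟ ♟ ♟ ♚ ♟ ♟ ♟ ♟│7
6│· · · · · · · ·│6
5│· · · ♛ · · · ·│5
4│· · · · · · · ·│4
3│· · · · · · ♙ ·│3
2│♙ ♙ ♙ ♙ ♙ ♙ · ♙│2
1│♖ · ♗ ♕ ♔ ♗ ♘ ♖│1
  ─────────────────
  a b c d e f g h

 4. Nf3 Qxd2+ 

  a b c d e f g h
  ─────────────────
8│♜ ♞ ♝ · · ♝ ♞ ♜│8
7│♟ ♟ ♟ ♚ ♟ ♟ ♟ ♟│7
6│· · · · · · · ·│6
5│· · · · · · · ·│5
4│· · · · · · · ·│4
3│· · · · · ♘ ♙ ·│3
2│♙ ♙ ♙ ♛ ♙ ♙ · ♙│2
1│♖ · ♗ ♕ ♔ ♗ · ♖│1
  ─────────────────
  a b c d e f g h



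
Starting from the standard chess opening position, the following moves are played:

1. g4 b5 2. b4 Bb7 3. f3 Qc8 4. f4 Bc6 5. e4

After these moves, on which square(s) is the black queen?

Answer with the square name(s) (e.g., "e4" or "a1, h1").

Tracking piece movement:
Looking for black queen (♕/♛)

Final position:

  a b c d e f g h
  ─────────────────
8│♜ ♞ ♛ · ♚ ♝ ♞ ♜│8
7│♟ · ♟ ♟ ♟ ♟ ♟ ♟│7
6│· · ♝ · · · · ·│6
5│· ♟ · · · · · ·│5
4│· ♙ · · ♙ ♙ ♙ ·│4
3│· · · · · · · ·│3
2│♙ · ♙ ♙ · · · ♙│2
1│♖ ♘ ♗ ♕ ♔ ♗ ♘ ♖│1
  ─────────────────
  a b c d e f g h


c8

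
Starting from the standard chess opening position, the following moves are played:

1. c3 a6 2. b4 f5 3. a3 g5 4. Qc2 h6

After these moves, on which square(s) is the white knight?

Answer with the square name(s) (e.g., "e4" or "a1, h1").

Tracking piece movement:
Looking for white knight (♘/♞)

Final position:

  a b c d e f g h
  ─────────────────
8│♜ ♞ ♝ ♛ ♚ ♝ ♞ ♜│8
7│· ♟ ♟ ♟ ♟ · · ·│7
6│♟ · · · · · · ♟│6
5│· · · · · ♟ ♟ ·│5
4│· ♙ · · · · · ·│4
3│♙ · ♙ · · · · ·│3
2│· · ♕ ♙ ♙ ♙ ♙ ♙│2
1│♖ ♘ ♗ · ♔ ♗ ♘ ♖│1
  ─────────────────
  a b c d e f g h


b1, g1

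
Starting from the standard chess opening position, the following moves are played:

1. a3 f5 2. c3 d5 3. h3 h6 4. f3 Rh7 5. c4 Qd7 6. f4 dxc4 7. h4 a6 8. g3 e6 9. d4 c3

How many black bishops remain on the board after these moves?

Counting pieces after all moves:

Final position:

  a b c d e f g h
  ─────────────────
8│♜ ♞ ♝ · ♚ ♝ ♞ ·│8
7│· ♟ ♟ ♛ · · ♟ ♜│7
6│♟ · · · ♟ · · ♟│6
5│· · · · · ♟ · ·│5
4│· · · ♙ · ♙ · ♙│4
3│♙ · ♟ · · · ♙ ·│3
2│· ♙ · · ♙ · · ·│2
1│♖ ♘ ♗ ♕ ♔ ♗ ♘ ♖│1
  ─────────────────
  a b c d e f g h


2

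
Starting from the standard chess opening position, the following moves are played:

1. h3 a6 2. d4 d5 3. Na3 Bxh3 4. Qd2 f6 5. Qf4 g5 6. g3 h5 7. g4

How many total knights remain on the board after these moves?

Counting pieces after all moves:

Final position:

  a b c d e f g h
  ─────────────────
8│♜ ♞ · ♛ ♚ ♝ ♞ ♜│8
7│· ♟ ♟ · ♟ · · ·│7
6│♟ · · · · ♟ · ·│6
5│· · · ♟ · · ♟ ♟│5
4│· · · ♙ · ♕ ♙ ·│4
3│♘ · · · · · · ♝│3
2│♙ ♙ ♙ · ♙ ♙ · ·│2
1│♖ · ♗ · ♔ ♗ ♘ ♖│1
  ─────────────────
  a b c d e f g h


4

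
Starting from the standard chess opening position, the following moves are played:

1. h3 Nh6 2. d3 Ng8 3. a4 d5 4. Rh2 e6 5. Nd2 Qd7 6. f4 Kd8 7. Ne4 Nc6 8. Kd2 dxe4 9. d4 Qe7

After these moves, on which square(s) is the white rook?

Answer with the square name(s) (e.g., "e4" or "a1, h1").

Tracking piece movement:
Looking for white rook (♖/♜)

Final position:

  a b c d e f g h
  ─────────────────
8│♜ · ♝ ♚ · ♝ ♞ ♜│8
7│♟ ♟ ♟ · ♛ ♟ ♟ ♟│7
6│· · ♞ · ♟ · · ·│6
5│· · · · · · · ·│5
4│♙ · · ♙ ♟ ♙ · ·│4
3│· · · · · · · ♙│3
2│· ♙ ♙ ♔ ♙ · ♙ ♖│2
1│♖ · ♗ ♕ · ♗ ♘ ·│1
  ─────────────────
  a b c d e f g h


a1, h2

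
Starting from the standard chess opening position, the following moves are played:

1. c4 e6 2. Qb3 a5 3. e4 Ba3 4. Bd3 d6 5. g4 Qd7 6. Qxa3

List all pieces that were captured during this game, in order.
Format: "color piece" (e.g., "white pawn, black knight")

Tracking captures:
  Qxa3: captured black bishop

black bishop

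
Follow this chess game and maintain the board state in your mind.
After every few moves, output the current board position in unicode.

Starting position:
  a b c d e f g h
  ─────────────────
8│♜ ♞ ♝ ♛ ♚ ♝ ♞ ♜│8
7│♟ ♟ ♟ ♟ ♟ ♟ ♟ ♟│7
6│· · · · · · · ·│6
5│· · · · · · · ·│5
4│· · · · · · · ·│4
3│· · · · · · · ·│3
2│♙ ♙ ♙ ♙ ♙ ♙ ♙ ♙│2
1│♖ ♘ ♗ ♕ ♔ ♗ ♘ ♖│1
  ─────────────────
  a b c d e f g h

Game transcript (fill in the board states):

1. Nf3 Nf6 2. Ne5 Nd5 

  a b c d e f g h
  ─────────────────
8│♜ ♞ ♝ ♛ ♚ ♝ · ♜│8
7│♟ ♟ ♟ ♟ ♟ ♟ ♟ ♟│7
6│· · · · · · · ·│6
5│· · · ♞ ♘ · · ·│5
4│· · · · · · · ·│4
3│· · · · · · · ·│3
2│♙ ♙ ♙ ♙ ♙ ♙ ♙ ♙│2
1│♖ ♘ ♗ ♕ ♔ ♗ · ♖│1
  ─────────────────
  a b c d e f g h

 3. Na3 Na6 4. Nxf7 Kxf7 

  a b c d e f g h
  ─────────────────
8│♜ · ♝ ♛ · ♝ · ♜│8
7│♟ ♟ ♟ ♟ ♟ ♚ ♟ ♟│7
6│♞ · · · · · · ·│6
5│· · · ♞ · · · ·│5
4│· · · · · · · ·│4
3│♘ · · · · · · ·│3
2│♙ ♙ ♙ ♙ ♙ ♙ ♙ ♙│2
1│♖ · ♗ ♕ ♔ ♗ · ♖│1
  ─────────────────
  a b c d e f g h

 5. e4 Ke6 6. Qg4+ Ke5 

  a b c d e f g h
  ─────────────────
8│♜ · ♝ ♛ · ♝ · ♜│8
7│♟ ♟ ♟ ♟ ♟ · ♟ ♟│7
6│♞ · · · · · · ·│6
5│· · · ♞ ♚ · · ·│5
4│· · · · ♙ · ♕ ·│4
3│♘ · · · · · · ·│3
2│♙ ♙ ♙ ♙ · ♙ ♙ ♙│2
1│♖ · ♗ · ♔ ♗ · ♖│1
  ─────────────────
  a b c d e f g h

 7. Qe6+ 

  a b c d e f g h
  ─────────────────
8│♜ · ♝ ♛ · ♝ · ♜│8
7│♟ ♟ ♟ ♟ ♟ · ♟ ♟│7
6│♞ · · · ♕ · · ·│6
5│· · · ♞ ♚ · · ·│5
4│· · · · ♙ · · ·│4
3│♘ · · · · · · ·│3
2│♙ ♙ ♙ ♙ · ♙ ♙ ♙│2
1│♖ · ♗ · ♔ ♗ · ♖│1
  ─────────────────
  a b c d e f g h


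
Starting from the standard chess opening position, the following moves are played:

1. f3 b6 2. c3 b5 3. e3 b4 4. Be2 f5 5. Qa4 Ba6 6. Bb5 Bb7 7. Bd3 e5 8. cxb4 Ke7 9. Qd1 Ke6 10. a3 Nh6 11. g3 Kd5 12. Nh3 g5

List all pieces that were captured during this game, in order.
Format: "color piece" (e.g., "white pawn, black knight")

Tracking captures:
  cxb4: captured black pawn

black pawn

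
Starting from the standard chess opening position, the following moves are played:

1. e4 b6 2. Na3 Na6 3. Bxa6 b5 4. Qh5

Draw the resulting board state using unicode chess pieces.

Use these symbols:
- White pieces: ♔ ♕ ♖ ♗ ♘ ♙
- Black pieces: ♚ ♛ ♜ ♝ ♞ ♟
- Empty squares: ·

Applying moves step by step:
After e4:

♜ ♞ ♝ ♛ ♚ ♝ ♞ ♜
♟ ♟ ♟ ♟ ♟ ♟ ♟ ♟
· · · · · · · ·
· · · · · · · ·
· · · · ♙ · · ·
· · · · · · · ·
♙ ♙ ♙ ♙ · ♙ ♙ ♙
♖ ♘ ♗ ♕ ♔ ♗ ♘ ♖


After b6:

♜ ♞ ♝ ♛ ♚ ♝ ♞ ♜
♟ · ♟ ♟ ♟ ♟ ♟ ♟
· ♟ · · · · · ·
· · · · · · · ·
· · · · ♙ · · ·
· · · · · · · ·
♙ ♙ ♙ ♙ · ♙ ♙ ♙
♖ ♘ ♗ ♕ ♔ ♗ ♘ ♖


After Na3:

♜ ♞ ♝ ♛ ♚ ♝ ♞ ♜
♟ · ♟ ♟ ♟ ♟ ♟ ♟
· ♟ · · · · · ·
· · · · · · · ·
· · · · ♙ · · ·
♘ · · · · · · ·
♙ ♙ ♙ ♙ · ♙ ♙ ♙
♖ · ♗ ♕ ♔ ♗ ♘ ♖


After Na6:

♜ · ♝ ♛ ♚ ♝ ♞ ♜
♟ · ♟ ♟ ♟ ♟ ♟ ♟
♞ ♟ · · · · · ·
· · · · · · · ·
· · · · ♙ · · ·
♘ · · · · · · ·
♙ ♙ ♙ ♙ · ♙ ♙ ♙
♖ · ♗ ♕ ♔ ♗ ♘ ♖


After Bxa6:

♜ · ♝ ♛ ♚ ♝ ♞ ♜
♟ · ♟ ♟ ♟ ♟ ♟ ♟
♗ ♟ · · · · · ·
· · · · · · · ·
· · · · ♙ · · ·
♘ · · · · · · ·
♙ ♙ ♙ ♙ · ♙ ♙ ♙
♖ · ♗ ♕ ♔ · ♘ ♖


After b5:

♜ · ♝ ♛ ♚ ♝ ♞ ♜
♟ · ♟ ♟ ♟ ♟ ♟ ♟
♗ · · · · · · ·
· ♟ · · · · · ·
· · · · ♙ · · ·
♘ · · · · · · ·
♙ ♙ ♙ ♙ · ♙ ♙ ♙
♖ · ♗ ♕ ♔ · ♘ ♖


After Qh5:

♜ · ♝ ♛ ♚ ♝ ♞ ♜
♟ · ♟ ♟ ♟ ♟ ♟ ♟
♗ · · · · · · ·
· ♟ · · · · · ♕
· · · · ♙ · · ·
♘ · · · · · · ·
♙ ♙ ♙ ♙ · ♙ ♙ ♙
♖ · ♗ · ♔ · ♘ ♖



  a b c d e f g h
  ─────────────────
8│♜ · ♝ ♛ ♚ ♝ ♞ ♜│8
7│♟ · ♟ ♟ ♟ ♟ ♟ ♟│7
6│♗ · · · · · · ·│6
5│· ♟ · · · · · ♕│5
4│· · · · ♙ · · ·│4
3│♘ · · · · · · ·│3
2│♙ ♙ ♙ ♙ · ♙ ♙ ♙│2
1│♖ · ♗ · ♔ · ♘ ♖│1
  ─────────────────
  a b c d e f g h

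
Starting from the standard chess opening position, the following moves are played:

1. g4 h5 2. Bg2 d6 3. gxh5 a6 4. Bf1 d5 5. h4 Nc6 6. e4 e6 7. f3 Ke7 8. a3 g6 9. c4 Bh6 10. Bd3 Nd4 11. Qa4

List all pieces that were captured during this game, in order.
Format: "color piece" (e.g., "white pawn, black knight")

Tracking captures:
  gxh5: captured black pawn

black pawn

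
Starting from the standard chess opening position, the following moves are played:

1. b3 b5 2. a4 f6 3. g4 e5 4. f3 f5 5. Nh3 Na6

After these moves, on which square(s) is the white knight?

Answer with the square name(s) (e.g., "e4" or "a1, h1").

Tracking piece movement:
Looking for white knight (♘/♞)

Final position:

  a b c d e f g h
  ─────────────────
8│♜ · ♝ ♛ ♚ ♝ ♞ ♜│8
7│♟ · ♟ ♟ · · ♟ ♟│7
6│♞ · · · · · · ·│6
5│· ♟ · · ♟ ♟ · ·│5
4│♙ · · · · · ♙ ·│4
3│· ♙ · · · ♙ · ♘│3
2│· · ♙ ♙ ♙ · · ♙│2
1│♖ ♘ ♗ ♕ ♔ ♗ · ♖│1
  ─────────────────
  a b c d e f g h


b1, h3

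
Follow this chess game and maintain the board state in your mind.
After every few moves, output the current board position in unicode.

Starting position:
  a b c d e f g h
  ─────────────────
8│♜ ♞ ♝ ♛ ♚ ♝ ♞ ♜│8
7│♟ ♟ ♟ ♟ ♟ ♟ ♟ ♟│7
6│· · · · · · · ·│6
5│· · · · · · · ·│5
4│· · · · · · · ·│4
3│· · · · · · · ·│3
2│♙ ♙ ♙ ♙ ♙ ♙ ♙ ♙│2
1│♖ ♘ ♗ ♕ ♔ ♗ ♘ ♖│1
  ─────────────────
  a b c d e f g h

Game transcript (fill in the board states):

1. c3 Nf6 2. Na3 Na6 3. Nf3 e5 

  a b c d e f g h
  ─────────────────
8│♜ · ♝ ♛ ♚ ♝ · ♜│8
7│♟ ♟ ♟ ♟ · ♟ ♟ ♟│7
6│♞ · · · · ♞ · ·│6
5│· · · · ♟ · · ·│5
4│· · · · · · · ·│4
3│♘ · ♙ · · ♘ · ·│3
2│♙ ♙ · ♙ ♙ ♙ ♙ ♙│2
1│♖ · ♗ ♕ ♔ ♗ · ♖│1
  ─────────────────
  a b c d e f g h

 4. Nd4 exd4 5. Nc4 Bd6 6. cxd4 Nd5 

  a b c d e f g h
  ─────────────────
8│♜ · ♝ ♛ ♚ · · ♜│8
7│♟ ♟ ♟ ♟ · ♟ ♟ ♟│7
6│♞ · · ♝ · · · ·│6
5│· · · ♞ · · · ·│5
4│· · ♘ ♙ · · · ·│4
3│· · · · · · · ·│3
2│♙ ♙ · ♙ ♙ ♙ ♙ ♙│2
1│♖ · ♗ ♕ ♔ ♗ · ♖│1
  ─────────────────
  a b c d e f g h

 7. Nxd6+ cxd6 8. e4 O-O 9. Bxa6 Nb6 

  a b c d e f g h
  ─────────────────
8│♜ · ♝ ♛ · ♜ ♚ ·│8
7│♟ ♟ · ♟ · ♟ ♟ ♟│7
6│♗ ♞ · ♟ · · · ·│6
5│· · · · · · · ·│5
4│· · · ♙ ♙ · · ·│4
3│· · · · · · · ·│3
2│♙ ♙ · ♙ · ♙ ♙ ♙│2
1│♖ · ♗ ♕ ♔ · · ♖│1
  ─────────────────
  a b c d e f g h

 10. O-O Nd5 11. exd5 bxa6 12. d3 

  a b c d e f g h
  ─────────────────
8│♜ · ♝ ♛ · ♜ ♚ ·│8
7│♟ · · ♟ · ♟ ♟ ♟│7
6│♟ · · ♟ · · · ·│6
5│· · · ♙ · · · ·│5
4│· · · ♙ · · · ·│4
3│· · · ♙ · · · ·│3
2│♙ ♙ · · · ♙ ♙ ♙│2
1│♖ · ♗ ♕ · ♖ ♔ ·│1
  ─────────────────
  a b c d e f g h


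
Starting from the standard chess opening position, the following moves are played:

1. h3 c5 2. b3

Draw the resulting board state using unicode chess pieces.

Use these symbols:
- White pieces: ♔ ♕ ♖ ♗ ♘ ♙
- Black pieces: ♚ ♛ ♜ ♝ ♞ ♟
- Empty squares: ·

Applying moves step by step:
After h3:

♜ ♞ ♝ ♛ ♚ ♝ ♞ ♜
♟ ♟ ♟ ♟ ♟ ♟ ♟ ♟
· · · · · · · ·
· · · · · · · ·
· · · · · · · ·
· · · · · · · ♙
♙ ♙ ♙ ♙ ♙ ♙ ♙ ·
♖ ♘ ♗ ♕ ♔ ♗ ♘ ♖


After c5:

♜ ♞ ♝ ♛ ♚ ♝ ♞ ♜
♟ ♟ · ♟ ♟ ♟ ♟ ♟
· · · · · · · ·
· · ♟ · · · · ·
· · · · · · · ·
· · · · · · · ♙
♙ ♙ ♙ ♙ ♙ ♙ ♙ ·
♖ ♘ ♗ ♕ ♔ ♗ ♘ ♖


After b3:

♜ ♞ ♝ ♛ ♚ ♝ ♞ ♜
♟ ♟ · ♟ ♟ ♟ ♟ ♟
· · · · · · · ·
· · ♟ · · · · ·
· · · · · · · ·
· ♙ · · · · · ♙
♙ · ♙ ♙ ♙ ♙ ♙ ·
♖ ♘ ♗ ♕ ♔ ♗ ♘ ♖



  a b c d e f g h
  ─────────────────
8│♜ ♞ ♝ ♛ ♚ ♝ ♞ ♜│8
7│♟ ♟ · ♟ ♟ ♟ ♟ ♟│7
6│· · · · · · · ·│6
5│· · ♟ · · · · ·│5
4│· · · · · · · ·│4
3│· ♙ · · · · · ♙│3
2│♙ · ♙ ♙ ♙ ♙ ♙ ·│2
1│♖ ♘ ♗ ♕ ♔ ♗ ♘ ♖│1
  ─────────────────
  a b c d e f g h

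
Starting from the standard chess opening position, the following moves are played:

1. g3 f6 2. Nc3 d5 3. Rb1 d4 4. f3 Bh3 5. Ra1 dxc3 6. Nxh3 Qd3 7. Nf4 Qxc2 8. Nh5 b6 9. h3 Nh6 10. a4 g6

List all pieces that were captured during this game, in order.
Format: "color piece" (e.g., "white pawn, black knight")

Tracking captures:
  dxc3: captured white knight
  Nxh3: captured black bishop
  Qxc2: captured white pawn

white knight, black bishop, white pawn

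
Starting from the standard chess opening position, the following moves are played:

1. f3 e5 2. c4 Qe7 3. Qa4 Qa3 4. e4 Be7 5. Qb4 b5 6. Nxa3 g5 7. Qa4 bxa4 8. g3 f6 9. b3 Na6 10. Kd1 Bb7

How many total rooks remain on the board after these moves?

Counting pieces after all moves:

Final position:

  a b c d e f g h
  ─────────────────
8│♜ · · · ♚ · ♞ ♜│8
7│♟ ♝ ♟ ♟ ♝ · · ♟│7
6│♞ · · · · ♟ · ·│6
5│· · · · ♟ · ♟ ·│5
4│♟ · ♙ · ♙ · · ·│4
3│♘ ♙ · · · ♙ ♙ ·│3
2│♙ · · ♙ · · · ♙│2
1│♖ · ♗ ♔ · ♗ ♘ ♖│1
  ─────────────────
  a b c d e f g h


4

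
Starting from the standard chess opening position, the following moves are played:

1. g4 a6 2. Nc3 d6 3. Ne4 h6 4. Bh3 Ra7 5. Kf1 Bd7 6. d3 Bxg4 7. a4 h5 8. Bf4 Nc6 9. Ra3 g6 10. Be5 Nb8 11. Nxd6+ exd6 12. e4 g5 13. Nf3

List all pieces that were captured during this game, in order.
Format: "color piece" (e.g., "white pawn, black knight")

Tracking captures:
  Bxg4: captured white pawn
  Nxd6+: captured black pawn
  exd6: captured white knight

white pawn, black pawn, white knight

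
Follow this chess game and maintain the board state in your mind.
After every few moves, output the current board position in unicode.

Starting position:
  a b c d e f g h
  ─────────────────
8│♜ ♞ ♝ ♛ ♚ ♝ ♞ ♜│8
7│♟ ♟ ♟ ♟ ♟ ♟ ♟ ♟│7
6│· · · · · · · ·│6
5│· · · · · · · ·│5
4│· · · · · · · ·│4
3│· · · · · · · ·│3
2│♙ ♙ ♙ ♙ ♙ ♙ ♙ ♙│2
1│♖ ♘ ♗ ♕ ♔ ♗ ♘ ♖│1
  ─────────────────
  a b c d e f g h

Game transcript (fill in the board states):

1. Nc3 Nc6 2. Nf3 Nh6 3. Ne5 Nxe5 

  a b c d e f g h
  ─────────────────
8│♜ · ♝ ♛ ♚ ♝ · ♜│8
7│♟ ♟ ♟ ♟ ♟ ♟ ♟ ♟│7
6│· · · · · · · ♞│6
5│· · · · ♞ · · ·│5
4│· · · · · · · ·│4
3│· · ♘ · · · · ·│3
2│♙ ♙ ♙ ♙ ♙ ♙ ♙ ♙│2
1│♖ · ♗ ♕ ♔ ♗ · ♖│1
  ─────────────────
  a b c d e f g h

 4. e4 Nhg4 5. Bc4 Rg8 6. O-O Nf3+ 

  a b c d e f g h
  ─────────────────
8│♜ · ♝ ♛ ♚ ♝ ♜ ·│8
7│♟ ♟ ♟ ♟ ♟ ♟ ♟ ♟│7
6│· · · · · · · ·│6
5│· · · · · · · ·│5
4│· · ♗ · ♙ · ♞ ·│4
3│· · ♘ · · ♞ · ·│3
2│♙ ♙ ♙ ♙ · ♙ ♙ ♙│2
1│♖ · ♗ ♕ · ♖ ♔ ·│1
  ─────────────────
  a b c d e f g h

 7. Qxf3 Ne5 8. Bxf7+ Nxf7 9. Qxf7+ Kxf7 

  a b c d e f g h
  ─────────────────
8│♜ · ♝ ♛ · ♝ ♜ ·│8
7│♟ ♟ ♟ ♟ ♟ ♚ ♟ ♟│7
6│· · · · · · · ·│6
5│· · · · · · · ·│5
4│· · · · ♙ · · ·│4
3│· · ♘ · · · · ·│3
2│♙ ♙ ♙ ♙ · ♙ ♙ ♙│2
1│♖ · ♗ · · ♖ ♔ ·│1
  ─────────────────
  a b c d e f g h

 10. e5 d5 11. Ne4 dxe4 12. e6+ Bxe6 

  a b c d e f g h
  ─────────────────
8│♜ · · ♛ · ♝ ♜ ·│8
7│♟ ♟ ♟ · ♟ ♚ ♟ ♟│7
6│· · · · ♝ · · ·│6
5│· · · · · · · ·│5
4│· · · · ♟ · · ·│4
3│· · · · · · · ·│3
2│♙ ♙ ♙ ♙ · ♙ ♙ ♙│2
1│♖ · ♗ · · ♖ ♔ ·│1
  ─────────────────
  a b c d e f g h

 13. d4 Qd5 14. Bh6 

  a b c d e f g h
  ─────────────────
8│♜ · · · · ♝ ♜ ·│8
7│♟ ♟ ♟ · ♟ ♚ ♟ ♟│7
6│· · · · ♝ · · ♗│6
5│· · · ♛ · · · ·│5
4│· · · ♙ ♟ · · ·│4
3│· · · · · · · ·│3
2│♙ ♙ ♙ · · ♙ ♙ ♙│2
1│♖ · · · · ♖ ♔ ·│1
  ─────────────────
  a b c d e f g h
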